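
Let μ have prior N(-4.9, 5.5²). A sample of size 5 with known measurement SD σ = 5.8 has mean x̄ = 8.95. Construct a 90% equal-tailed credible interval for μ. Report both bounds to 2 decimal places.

Posterior precision = 1/5.5² + 5/5.8² = 0.0331 + 0.1486 = 0.1817, so posterior SD = 2.3460.
Posterior mean = (-4.9/5.5² + 5·8.95/5.8²) / 0.1817 = 6.4300.
Interval: 6.4300 ± 1.645 × 2.3460 → [2.57, 10.29].

[2.57, 10.29]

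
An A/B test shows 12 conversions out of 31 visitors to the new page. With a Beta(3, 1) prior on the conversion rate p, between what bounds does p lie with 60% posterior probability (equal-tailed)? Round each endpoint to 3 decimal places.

[0.358, 0.499]

Posterior: Beta(3+12, 1+19) = Beta(15, 20).
Equal-tailed 60% interval: the 0.2 and 0.8 quantiles of Beta(15, 20).
Posterior mean ≈ 0.429, SD ≈ 0.082; a Normal approximation gives roughly [0.359, 0.498].
Exact: F⁻¹(0.2) = 0.358; F⁻¹(0.8) = 0.499.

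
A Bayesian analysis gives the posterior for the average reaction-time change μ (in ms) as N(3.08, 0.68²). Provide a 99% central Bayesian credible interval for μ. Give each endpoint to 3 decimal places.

The posterior is symmetric, so the 99% equal-tailed interval is μ = 3.08 ± z·0.68 with z = 2.576.
Half-width: 2.576 × 0.68 = 1.752.
3.08 − 1.752 = 1.328; 3.08 + 1.752 = 4.832.

[1.328, 4.832]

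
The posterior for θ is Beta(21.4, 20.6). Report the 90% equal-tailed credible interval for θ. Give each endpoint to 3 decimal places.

[0.384, 0.635]

Posterior: Beta(21.4, 20.6).
Equal-tailed 90% interval: the 0.05 and 0.95 quantiles of Beta(21.4, 20.6).
Posterior mean ≈ 0.510, SD ≈ 0.076; a Normal approximation gives roughly [0.384, 0.635].
Exact: F⁻¹(0.05) = 0.384; F⁻¹(0.95) = 0.635.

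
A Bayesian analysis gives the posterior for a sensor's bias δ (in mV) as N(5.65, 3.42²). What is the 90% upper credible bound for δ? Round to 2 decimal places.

10.03

Need U with P(δ ≤ U) = 0.90: U = 5.65 + z_{0.1}·3.42.
z = 1.282; U = 5.65 + 1.282 × 3.42 = 10.03.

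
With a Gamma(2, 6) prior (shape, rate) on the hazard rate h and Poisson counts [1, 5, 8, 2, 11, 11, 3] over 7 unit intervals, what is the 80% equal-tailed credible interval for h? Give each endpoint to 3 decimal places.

Posterior: Gamma(2+41, 6+7) = Gamma(43, 13) (shape, rate).
Equal-tailed 80% interval: Gamma(43, 13) quantiles at 0.1 and 0.9.
Posterior mean ≈ 3.308, SD ≈ 0.504; a Normal approximation gives roughly [2.661, 3.954].
Exact: lower = 2.680; upper = 3.968.

[2.680, 3.968]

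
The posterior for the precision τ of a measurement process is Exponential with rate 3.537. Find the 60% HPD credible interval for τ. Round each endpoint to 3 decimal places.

[0.000, 0.259]

The exponential density is strictly decreasing on [0, ∞), so the HPD interval is anchored at 0: [0, q] with P(τ ≤ q) = 0.60.
q = −ln(1 − 0.60) / 3.537 = 0.9163 / 3.537 = 0.259.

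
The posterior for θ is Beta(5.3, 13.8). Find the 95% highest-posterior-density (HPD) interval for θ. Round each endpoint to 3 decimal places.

The posterior is unimodal and skewed, so the HPD interval has equal density at both endpoints and is the shortest 95% interval.
Solving f(0.094) = f(0.474) with F(0.474) − F(0.094) = 0.95 gives [0.094, 0.474].
For comparison, the equal-tailed interval is [0.107, 0.492]; the HPD is narrower and shifted toward the mode.

[0.094, 0.474]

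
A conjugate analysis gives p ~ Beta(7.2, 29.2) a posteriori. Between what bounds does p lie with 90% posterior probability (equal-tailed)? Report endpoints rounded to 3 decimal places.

Posterior: Beta(7.2, 29.2).
Equal-tailed 90% interval: the 0.05 and 0.95 quantiles of Beta(7.2, 29.2).
Posterior mean ≈ 0.198, SD ≈ 0.065; a Normal approximation gives roughly [0.091, 0.305].
Exact: F⁻¹(0.05) = 0.101; F⁻¹(0.95) = 0.314.

[0.101, 0.314]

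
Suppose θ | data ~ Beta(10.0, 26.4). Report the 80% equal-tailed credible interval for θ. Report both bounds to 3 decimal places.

Posterior: Beta(10.0, 26.4).
Equal-tailed 80% interval: the 0.1 and 0.9 quantiles of Beta(10.0, 26.4).
Posterior mean ≈ 0.275, SD ≈ 0.073; a Normal approximation gives roughly [0.181, 0.368].
Exact: F⁻¹(0.1) = 0.183; F⁻¹(0.9) = 0.371.

[0.183, 0.371]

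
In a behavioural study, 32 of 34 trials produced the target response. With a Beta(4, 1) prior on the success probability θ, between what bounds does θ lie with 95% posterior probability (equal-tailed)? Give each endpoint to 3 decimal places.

[0.823, 0.983]

Posterior: Beta(4+32, 1+2) = Beta(36, 3).
Equal-tailed 95% interval: the 0.025 and 0.975 quantiles of Beta(36, 3).
Posterior mean ≈ 0.923, SD ≈ 0.042; a Normal approximation gives roughly [0.840, 1.006].
Exact: F⁻¹(0.025) = 0.823; F⁻¹(0.975) = 0.983.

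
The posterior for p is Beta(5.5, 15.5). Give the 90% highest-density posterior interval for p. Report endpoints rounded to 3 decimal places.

[0.108, 0.411]

The posterior is unimodal and skewed, so the HPD interval has equal density at both endpoints and is the shortest 90% interval.
Solving f(0.108) = f(0.411) with F(0.411) − F(0.108) = 0.90 gives [0.108, 0.411].
For comparison, the equal-tailed interval is [0.122, 0.429]; the HPD is narrower and shifted toward the mode.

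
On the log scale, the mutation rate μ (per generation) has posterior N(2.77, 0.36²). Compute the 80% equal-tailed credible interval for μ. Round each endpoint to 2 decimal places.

On the log scale the 80% interval is 2.77 ± 1.282 × 0.36 = [2.3086, 3.2314].
Exponentiate: [e^2.3086, e^3.2314] = [10.06, 25.31].

[10.06, 25.31]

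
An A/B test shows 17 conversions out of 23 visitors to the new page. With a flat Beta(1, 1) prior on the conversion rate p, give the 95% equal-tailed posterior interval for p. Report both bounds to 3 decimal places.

[0.533, 0.874]

Posterior: Beta(1+17, 1+6) = Beta(18, 7).
Equal-tailed 95% interval: the 0.025 and 0.975 quantiles of Beta(18, 7).
Posterior mean ≈ 0.720, SD ≈ 0.088; a Normal approximation gives roughly [0.547, 0.893].
Exact: F⁻¹(0.025) = 0.533; F⁻¹(0.975) = 0.874.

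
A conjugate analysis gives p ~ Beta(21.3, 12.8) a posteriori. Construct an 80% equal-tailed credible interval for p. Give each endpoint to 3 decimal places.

[0.517, 0.729]

Posterior: Beta(21.3, 12.8).
Equal-tailed 80% interval: the 0.1 and 0.9 quantiles of Beta(21.3, 12.8).
Posterior mean ≈ 0.625, SD ≈ 0.082; a Normal approximation gives roughly [0.520, 0.729].
Exact: F⁻¹(0.1) = 0.517; F⁻¹(0.9) = 0.729.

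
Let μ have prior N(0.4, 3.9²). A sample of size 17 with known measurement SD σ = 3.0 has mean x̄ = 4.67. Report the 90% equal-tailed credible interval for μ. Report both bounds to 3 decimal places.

Posterior precision = 1/3.9² + 17/3.0² = 0.0657 + 1.8889 = 1.9546, so posterior SD = 0.7153.
Posterior mean = (0.4/3.9² + 17·4.67/3.0²) / 1.9546 = 4.5264.
Interval: 4.5264 ± 1.645 × 0.7153 → [3.350, 5.703].

[3.350, 5.703]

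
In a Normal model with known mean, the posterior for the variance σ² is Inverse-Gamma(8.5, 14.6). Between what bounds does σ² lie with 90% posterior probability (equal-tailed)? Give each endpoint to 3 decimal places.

[1.058, 3.367]

Inverse-Gamma(8.5, 14.6) quantiles: F⁻¹(0.05) and F⁻¹(0.95).
Equivalently, 1/σ² ~ Gamma(8.5, rate = 14.6); invert its 0.95 and 0.05 quantiles.
Posterior mean ≈ 1.947, SD ≈ 0.764; a Normal approximation gives roughly [0.691, 3.203].
Exact: lower = 1.058; upper = 3.367.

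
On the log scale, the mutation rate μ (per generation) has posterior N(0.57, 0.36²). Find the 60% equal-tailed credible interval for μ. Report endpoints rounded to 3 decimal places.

[1.306, 2.394]

On the log scale the 60% interval is 0.57 ± 0.842 × 0.36 = [0.2670, 0.8730].
Exponentiate: [e^0.2670, e^0.8730] = [1.306, 2.394].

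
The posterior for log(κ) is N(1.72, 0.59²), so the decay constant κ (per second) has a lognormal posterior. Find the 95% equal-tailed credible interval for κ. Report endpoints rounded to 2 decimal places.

On the log scale the 95% interval is 1.72 ± 1.960 × 0.59 = [0.5636, 2.8764].
Exponentiate: [e^0.5636, e^2.8764] = [1.76, 17.75].

[1.76, 17.75]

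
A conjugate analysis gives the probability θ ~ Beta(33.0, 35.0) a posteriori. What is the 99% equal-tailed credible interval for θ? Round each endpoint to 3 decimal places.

Posterior: Beta(33.0, 35.0).
Equal-tailed 99% interval: the 0.005 and 0.995 quantiles of Beta(33.0, 35.0).
Posterior mean ≈ 0.485, SD ≈ 0.060; a Normal approximation gives roughly [0.330, 0.640].
Exact: F⁻¹(0.005) = 0.333; F⁻¹(0.995) = 0.639.

[0.333, 0.639]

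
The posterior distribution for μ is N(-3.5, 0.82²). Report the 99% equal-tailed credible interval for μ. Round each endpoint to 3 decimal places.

[-5.612, -1.388]

The posterior is symmetric, so the 99% equal-tailed interval is μ = -3.5 ± z·0.82 with z = 2.576.
Half-width: 2.576 × 0.82 = 2.112.
-3.5 − 2.112 = -5.612; -3.5 + 2.112 = -1.388.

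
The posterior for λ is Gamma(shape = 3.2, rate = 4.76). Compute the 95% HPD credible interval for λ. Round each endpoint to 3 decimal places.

[0.079, 1.411]

The posterior is unimodal and skewed, so the HPD interval has equal density at both endpoints and is the shortest 95% interval.
Solving f(0.079) = f(1.411) with F(1.411) − F(0.079) = 0.95 gives [0.079, 1.411].
For comparison, the equal-tailed interval is [0.148, 1.584]; the HPD is narrower and shifted toward the mode.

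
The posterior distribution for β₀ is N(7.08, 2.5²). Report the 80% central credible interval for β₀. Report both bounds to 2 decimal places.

[3.88, 10.28]

The posterior is symmetric, so the 80% equal-tailed interval is β₀ = 7.08 ± z·2.5 with z = 1.282.
Half-width: 1.282 × 2.5 = 3.20.
7.08 − 3.20 = 3.88; 7.08 + 3.20 = 10.28.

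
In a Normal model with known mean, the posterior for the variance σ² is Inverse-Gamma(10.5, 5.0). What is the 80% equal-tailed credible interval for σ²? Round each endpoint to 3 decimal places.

Inverse-Gamma(10.5, 5.0) quantiles: F⁻¹(0.1) and F⁻¹(0.9).
Equivalently, 1/σ² ~ Gamma(10.5, rate = 5.0); invert its 0.9 and 0.1 quantiles.
Posterior mean ≈ 0.526, SD ≈ 0.181; a Normal approximation gives roughly [0.295, 0.758].
Exact: lower = 0.338; upper = 0.755.

[0.338, 0.755]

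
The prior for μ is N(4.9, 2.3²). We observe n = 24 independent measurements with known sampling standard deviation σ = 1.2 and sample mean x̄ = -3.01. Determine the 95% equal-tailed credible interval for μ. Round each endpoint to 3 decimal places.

Posterior precision = 1/2.3² + 24/1.2² = 0.1890 + 16.6667 = 16.8557, so posterior SD = 0.2436.
Posterior mean = (4.9/2.3² + 24·-3.01/1.2²) / 16.8557 = -2.9213.
Interval: -2.9213 ± 1.960 × 0.2436 → [-3.399, -2.444].

[-3.399, -2.444]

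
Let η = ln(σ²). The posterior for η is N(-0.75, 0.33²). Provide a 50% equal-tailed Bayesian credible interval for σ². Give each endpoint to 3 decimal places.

[0.378, 0.590]

On the log scale the 50% interval is -0.75 ± 0.674 × 0.33 = [-0.9726, -0.5274].
Exponentiate: [e^-0.9726, e^-0.5274] = [0.378, 0.590].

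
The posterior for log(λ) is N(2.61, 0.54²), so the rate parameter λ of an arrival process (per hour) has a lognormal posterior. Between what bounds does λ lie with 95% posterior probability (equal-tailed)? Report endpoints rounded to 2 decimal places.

On the log scale the 95% interval is 2.61 ± 1.960 × 0.54 = [1.5516, 3.6684].
Exponentiate: [e^1.5516, e^3.6684] = [4.72, 39.19].

[4.72, 39.19]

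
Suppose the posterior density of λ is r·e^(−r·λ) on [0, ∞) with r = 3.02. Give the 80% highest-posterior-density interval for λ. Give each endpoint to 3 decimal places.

The exponential density is strictly decreasing on [0, ∞), so the HPD interval is anchored at 0: [0, q] with P(λ ≤ q) = 0.80.
q = −ln(1 − 0.80) / 3.02 = 1.6094 / 3.02 = 0.533.

[0.000, 0.533]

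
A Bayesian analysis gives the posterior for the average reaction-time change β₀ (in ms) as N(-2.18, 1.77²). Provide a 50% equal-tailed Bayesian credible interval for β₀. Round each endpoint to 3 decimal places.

[-3.374, -0.986]

The posterior is symmetric, so the 50% equal-tailed interval is β₀ = -2.18 ± z·1.77 with z = 0.674.
Half-width: 0.674 × 1.77 = 1.194.
-2.18 − 1.194 = -3.374; -2.18 + 1.194 = -0.986.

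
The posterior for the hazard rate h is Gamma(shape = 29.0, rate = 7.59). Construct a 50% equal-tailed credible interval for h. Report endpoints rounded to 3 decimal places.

Posterior: Gamma(shape 29.0, rate 7.59).
Equal-tailed 50% interval: Gamma(29.0, 7.59) quantiles at 0.25 and 0.75.
Posterior mean ≈ 3.821, SD ≈ 0.710; a Normal approximation gives roughly [3.342, 4.299].
Exact: lower = 3.321; upper = 4.272.

[3.321, 4.272]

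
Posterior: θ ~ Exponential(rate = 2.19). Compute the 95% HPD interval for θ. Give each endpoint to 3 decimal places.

The exponential density is strictly decreasing on [0, ∞), so the HPD interval is anchored at 0: [0, q] with P(θ ≤ q) = 0.95.
q = −ln(1 − 0.95) / 2.19 = 2.9957 / 2.19 = 1.368.

[0.000, 1.368]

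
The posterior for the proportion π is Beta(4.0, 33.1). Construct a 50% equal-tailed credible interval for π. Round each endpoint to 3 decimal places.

[0.071, 0.137]

Posterior: Beta(4.0, 33.1).
Equal-tailed 50% interval: the 0.25 and 0.75 quantiles of Beta(4.0, 33.1).
Posterior mean ≈ 0.108, SD ≈ 0.050; a Normal approximation gives roughly [0.074, 0.142].
Exact: F⁻¹(0.25) = 0.071; F⁻¹(0.75) = 0.137.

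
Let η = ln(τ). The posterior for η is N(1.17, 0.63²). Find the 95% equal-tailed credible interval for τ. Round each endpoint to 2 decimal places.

[0.94, 11.08]

On the log scale the 95% interval is 1.17 ± 1.960 × 0.63 = [-0.0648, 2.4048].
Exponentiate: [e^-0.0648, e^2.4048] = [0.94, 11.08].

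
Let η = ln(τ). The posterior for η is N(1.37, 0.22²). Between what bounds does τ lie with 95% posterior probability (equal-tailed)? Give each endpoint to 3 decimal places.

On the log scale the 95% interval is 1.37 ± 1.960 × 0.22 = [0.9388, 1.8012].
Exponentiate: [e^0.9388, e^1.8012] = [2.557, 6.057].

[2.557, 6.057]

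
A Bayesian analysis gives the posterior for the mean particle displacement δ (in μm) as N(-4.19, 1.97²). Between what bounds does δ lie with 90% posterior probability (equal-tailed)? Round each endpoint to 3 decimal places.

The posterior is symmetric, so the 90% equal-tailed interval is δ = -4.19 ± z·1.97 with z = 1.645.
Half-width: 1.645 × 1.97 = 3.240.
-4.19 − 3.240 = -7.430; -4.19 + 3.240 = -0.950.

[-7.430, -0.950]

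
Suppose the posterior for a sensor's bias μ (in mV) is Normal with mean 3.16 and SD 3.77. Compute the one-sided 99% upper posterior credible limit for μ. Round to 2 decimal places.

Need U with P(μ ≤ U) = 0.99: U = 3.16 + z_{0.01}·3.77.
z = 2.326; U = 3.16 + 2.326 × 3.77 = 11.93.

11.93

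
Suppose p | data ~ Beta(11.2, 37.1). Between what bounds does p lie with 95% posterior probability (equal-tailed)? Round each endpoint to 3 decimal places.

[0.125, 0.359]

Posterior: Beta(11.2, 37.1).
Equal-tailed 95% interval: the 0.025 and 0.975 quantiles of Beta(11.2, 37.1).
Posterior mean ≈ 0.232, SD ≈ 0.060; a Normal approximation gives roughly [0.114, 0.350].
Exact: F⁻¹(0.025) = 0.125; F⁻¹(0.975) = 0.359.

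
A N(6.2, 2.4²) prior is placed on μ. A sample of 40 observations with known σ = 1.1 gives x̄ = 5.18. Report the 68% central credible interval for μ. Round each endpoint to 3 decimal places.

[5.013, 5.358]

Posterior precision = 1/2.4² + 40/1.1² = 0.1736 + 33.0579 = 33.2315, so posterior SD = 0.1735.
Posterior mean = (6.2/2.4² + 40·5.18/1.1²) / 33.2315 = 5.1853.
Interval: 5.1853 ± 0.994 × 0.1735 → [5.013, 5.358].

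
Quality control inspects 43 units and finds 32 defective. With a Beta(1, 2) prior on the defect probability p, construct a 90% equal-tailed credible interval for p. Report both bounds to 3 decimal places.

[0.604, 0.820]

Posterior: Beta(1+32, 2+11) = Beta(33, 13).
Equal-tailed 90% interval: the 0.05 and 0.95 quantiles of Beta(33, 13).
Posterior mean ≈ 0.717, SD ≈ 0.066; a Normal approximation gives roughly [0.609, 0.825].
Exact: F⁻¹(0.05) = 0.604; F⁻¹(0.95) = 0.820.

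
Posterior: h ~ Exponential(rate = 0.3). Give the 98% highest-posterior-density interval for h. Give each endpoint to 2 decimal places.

[0.00, 13.04]

The exponential density is strictly decreasing on [0, ∞), so the HPD interval is anchored at 0: [0, q] with P(h ≤ q) = 0.98.
q = −ln(1 − 0.98) / 0.3 = 3.9120 / 0.3 = 13.04.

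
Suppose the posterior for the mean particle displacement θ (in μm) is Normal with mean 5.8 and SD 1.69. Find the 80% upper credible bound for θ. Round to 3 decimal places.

7.222

Need U with P(θ ≤ U) = 0.80: U = 5.8 + z_{0.2}·1.69.
z = 0.842; U = 5.8 + 0.842 × 1.69 = 7.222.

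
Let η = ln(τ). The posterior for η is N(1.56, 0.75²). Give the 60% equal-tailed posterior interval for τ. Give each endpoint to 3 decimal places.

On the log scale the 60% interval is 1.56 ± 0.842 × 0.75 = [0.9288, 2.1912].
Exponentiate: [e^0.9288, e^2.1912] = [2.531, 8.946].

[2.531, 8.946]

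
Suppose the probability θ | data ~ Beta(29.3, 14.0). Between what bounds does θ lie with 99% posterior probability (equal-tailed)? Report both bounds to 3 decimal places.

[0.484, 0.839]

Posterior: Beta(29.3, 14.0).
Equal-tailed 99% interval: the 0.005 and 0.995 quantiles of Beta(29.3, 14.0).
Posterior mean ≈ 0.677, SD ≈ 0.070; a Normal approximation gives roughly [0.496, 0.858].
Exact: F⁻¹(0.005) = 0.484; F⁻¹(0.995) = 0.839.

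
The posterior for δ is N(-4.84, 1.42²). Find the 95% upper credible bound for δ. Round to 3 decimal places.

Need U with P(δ ≤ U) = 0.95: U = -4.84 + z_{0.05}·1.42.
z = 1.645; U = -4.84 + 1.645 × 1.42 = -2.504.

-2.504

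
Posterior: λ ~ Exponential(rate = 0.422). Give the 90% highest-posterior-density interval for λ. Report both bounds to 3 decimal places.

[0.000, 5.456]

The exponential density is strictly decreasing on [0, ∞), so the HPD interval is anchored at 0: [0, q] with P(λ ≤ q) = 0.90.
q = −ln(1 − 0.90) / 0.422 = 2.3026 / 0.422 = 5.456.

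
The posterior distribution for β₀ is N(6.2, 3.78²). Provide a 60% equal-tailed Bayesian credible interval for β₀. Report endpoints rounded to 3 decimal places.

The posterior is symmetric, so the 60% equal-tailed interval is β₀ = 6.2 ± z·3.78 with z = 0.842.
Half-width: 0.842 × 3.78 = 3.181.
6.2 − 3.181 = 3.019; 6.2 + 3.181 = 9.381.

[3.019, 9.381]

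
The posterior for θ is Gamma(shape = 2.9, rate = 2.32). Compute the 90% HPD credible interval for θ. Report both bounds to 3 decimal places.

The posterior is unimodal and skewed, so the HPD interval has equal density at both endpoints and is the shortest 90% interval.
Solving f(0.171) = f(2.297) with F(2.297) − F(0.171) = 0.90 gives [0.171, 2.297].
For comparison, the equal-tailed interval is [0.331, 2.649]; the HPD is narrower and shifted toward the mode.

[0.171, 2.297]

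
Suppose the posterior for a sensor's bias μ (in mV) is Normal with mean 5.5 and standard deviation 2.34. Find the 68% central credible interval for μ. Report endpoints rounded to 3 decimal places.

The posterior is symmetric, so the 68% equal-tailed interval is μ = 5.5 ± z·2.34 with z = 0.994.
Half-width: 0.994 × 2.34 = 2.327.
5.5 − 2.327 = 3.173; 5.5 + 2.327 = 7.827.

[3.173, 7.827]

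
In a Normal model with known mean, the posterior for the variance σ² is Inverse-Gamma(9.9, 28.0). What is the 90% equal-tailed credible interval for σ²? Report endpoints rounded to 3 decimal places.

Inverse-Gamma(9.9, 28.0) quantiles: F⁻¹(0.05) and F⁻¹(0.95).
Equivalently, 1/σ² ~ Gamma(9.9, rate = 28.0); invert its 0.95 and 0.05 quantiles.
Posterior mean ≈ 3.146, SD ≈ 1.119; a Normal approximation gives roughly [1.305, 4.987].
Exact: lower = 1.797; upper = 5.232.

[1.797, 5.232]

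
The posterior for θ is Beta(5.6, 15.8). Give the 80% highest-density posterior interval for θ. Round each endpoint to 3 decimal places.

The posterior is unimodal and skewed, so the HPD interval has equal density at both endpoints and is the shortest 80% interval.
Solving f(0.133) = f(0.369) with F(0.369) − F(0.133) = 0.80 gives [0.133, 0.369].
For comparison, the equal-tailed interval is [0.147, 0.387]; the HPD is narrower and shifted toward the mode.

[0.133, 0.369]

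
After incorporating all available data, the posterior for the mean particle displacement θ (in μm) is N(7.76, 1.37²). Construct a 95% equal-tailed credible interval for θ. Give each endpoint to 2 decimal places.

The posterior is symmetric, so the 95% equal-tailed interval is θ = 7.76 ± z·1.37 with z = 1.960.
Half-width: 1.960 × 1.37 = 2.69.
7.76 − 2.69 = 5.07; 7.76 + 2.69 = 10.45.

[5.07, 10.45]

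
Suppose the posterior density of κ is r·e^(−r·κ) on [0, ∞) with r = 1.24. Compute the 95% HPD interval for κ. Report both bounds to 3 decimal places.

The exponential density is strictly decreasing on [0, ∞), so the HPD interval is anchored at 0: [0, q] with P(κ ≤ q) = 0.95.
q = −ln(1 − 0.95) / 1.24 = 2.9957 / 1.24 = 2.416.

[0.000, 2.416]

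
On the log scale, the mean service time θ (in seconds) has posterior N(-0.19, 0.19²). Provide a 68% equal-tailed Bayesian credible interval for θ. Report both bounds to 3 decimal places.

On the log scale the 68% interval is -0.19 ± 0.994 × 0.19 = [-0.3789, -0.0011].
Exponentiate: [e^-0.3789, e^-0.0011] = [0.685, 0.999].

[0.685, 0.999]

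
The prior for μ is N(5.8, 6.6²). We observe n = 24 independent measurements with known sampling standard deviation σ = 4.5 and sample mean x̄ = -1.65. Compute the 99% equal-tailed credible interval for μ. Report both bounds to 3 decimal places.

[-3.852, 0.835]

Posterior precision = 1/6.6² + 24/4.5² = 0.0230 + 1.1852 = 1.2081, so posterior SD = 0.9098.
Posterior mean = (5.8/6.6² + 24·-1.65/4.5²) / 1.2081 = -1.5084.
Interval: -1.5084 ± 2.576 × 0.9098 → [-3.852, 0.835].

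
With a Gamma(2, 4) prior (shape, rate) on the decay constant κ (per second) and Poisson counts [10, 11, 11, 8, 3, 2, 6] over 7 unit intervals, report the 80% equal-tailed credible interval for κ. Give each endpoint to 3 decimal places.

Posterior: Gamma(2+51, 4+7) = Gamma(53, 11) (shape, rate).
Equal-tailed 80% interval: Gamma(53, 11) quantiles at 0.1 and 0.9.
Posterior mean ≈ 4.818, SD ≈ 0.662; a Normal approximation gives roughly [3.970, 5.666].
Exact: lower = 3.992; upper = 5.683.

[3.992, 5.683]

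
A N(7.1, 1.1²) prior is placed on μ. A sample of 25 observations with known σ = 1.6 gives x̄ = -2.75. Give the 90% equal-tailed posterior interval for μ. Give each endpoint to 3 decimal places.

Posterior precision = 1/1.1² + 25/1.6² = 0.8264 + 9.7656 = 10.5921, so posterior SD = 0.3073.
Posterior mean = (7.1/1.1² + 25·-2.75/1.6²) / 10.5921 = -1.9815.
Interval: -1.9815 ± 1.645 × 0.3073 → [-2.487, -1.476].

[-2.487, -1.476]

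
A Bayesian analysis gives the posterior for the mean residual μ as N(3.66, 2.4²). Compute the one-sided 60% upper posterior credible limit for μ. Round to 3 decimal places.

4.268

Need U with P(μ ≤ U) = 0.60: U = 3.66 + z_{0.4}·2.4.
z = 0.253; U = 3.66 + 0.253 × 2.4 = 4.268.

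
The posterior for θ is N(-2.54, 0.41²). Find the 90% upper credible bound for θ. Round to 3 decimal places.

Need U with P(θ ≤ U) = 0.90: U = -2.54 + z_{0.1}·0.41.
z = 1.282; U = -2.54 + 1.282 × 0.41 = -2.015.

-2.015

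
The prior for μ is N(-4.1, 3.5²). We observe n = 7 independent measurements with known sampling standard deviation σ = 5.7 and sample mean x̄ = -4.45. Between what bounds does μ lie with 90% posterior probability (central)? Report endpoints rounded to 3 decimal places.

[-7.372, -1.336]

Posterior precision = 1/3.5² + 7/5.7² = 0.0816 + 0.2155 = 0.2971, so posterior SD = 1.8347.
Posterior mean = (-4.1/3.5² + 7·-4.45/5.7²) / 0.2971 = -4.3538.
Interval: -4.3538 ± 1.645 × 1.8347 → [-7.372, -1.336].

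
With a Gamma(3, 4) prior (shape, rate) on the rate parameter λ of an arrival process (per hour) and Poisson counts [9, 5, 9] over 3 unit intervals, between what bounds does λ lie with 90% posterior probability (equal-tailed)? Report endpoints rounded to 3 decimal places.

Posterior: Gamma(3+23, 4+3) = Gamma(26, 7) (shape, rate).
Equal-tailed 90% interval: Gamma(26, 7) quantiles at 0.05 and 0.95.
Posterior mean ≈ 3.714, SD ≈ 0.728; a Normal approximation gives roughly [2.516, 4.912].
Exact: lower = 2.603; upper = 4.988.

[2.603, 4.988]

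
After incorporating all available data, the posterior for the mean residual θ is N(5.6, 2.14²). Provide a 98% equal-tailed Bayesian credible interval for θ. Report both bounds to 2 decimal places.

[0.62, 10.58]

The posterior is symmetric, so the 98% equal-tailed interval is θ = 5.6 ± z·2.14 with z = 2.326.
Half-width: 2.326 × 2.14 = 4.98.
5.6 − 4.98 = 0.62; 5.6 + 4.98 = 10.58.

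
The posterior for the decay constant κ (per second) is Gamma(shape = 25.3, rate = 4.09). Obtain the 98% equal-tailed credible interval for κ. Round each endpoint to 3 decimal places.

[3.688, 9.400]

Posterior: Gamma(shape 25.3, rate 4.09).
Equal-tailed 98% interval: Gamma(25.3, 4.09) quantiles at 0.01 and 0.99.
Posterior mean ≈ 6.186, SD ≈ 1.230; a Normal approximation gives roughly [3.325, 9.047].
Exact: lower = 3.688; upper = 9.400.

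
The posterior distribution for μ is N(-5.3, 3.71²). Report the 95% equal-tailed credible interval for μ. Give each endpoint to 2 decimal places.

[-12.57, 1.97]

The posterior is symmetric, so the 95% equal-tailed interval is μ = -5.3 ± z·3.71 with z = 1.960.
Half-width: 1.960 × 3.71 = 7.27.
-5.3 − 7.27 = -12.57; -5.3 + 7.27 = 1.97.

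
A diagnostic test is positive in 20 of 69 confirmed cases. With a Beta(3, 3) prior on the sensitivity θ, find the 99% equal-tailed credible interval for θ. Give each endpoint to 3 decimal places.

[0.182, 0.451]

Posterior: Beta(3+20, 3+49) = Beta(23, 52).
Equal-tailed 99% interval: the 0.005 and 0.995 quantiles of Beta(23, 52).
Posterior mean ≈ 0.307, SD ≈ 0.053; a Normal approximation gives roughly [0.170, 0.443].
Exact: F⁻¹(0.005) = 0.182; F⁻¹(0.995) = 0.451.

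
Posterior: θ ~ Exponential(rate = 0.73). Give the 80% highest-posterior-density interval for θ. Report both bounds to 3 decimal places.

[0.000, 2.205]

The exponential density is strictly decreasing on [0, ∞), so the HPD interval is anchored at 0: [0, q] with P(θ ≤ q) = 0.80.
q = −ln(1 − 0.80) / 0.73 = 1.6094 / 0.73 = 2.205.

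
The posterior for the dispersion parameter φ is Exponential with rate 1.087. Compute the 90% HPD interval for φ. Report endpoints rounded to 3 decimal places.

The exponential density is strictly decreasing on [0, ∞), so the HPD interval is anchored at 0: [0, q] with P(φ ≤ q) = 0.90.
q = −ln(1 − 0.90) / 1.087 = 2.3026 / 1.087 = 2.118.

[0.000, 2.118]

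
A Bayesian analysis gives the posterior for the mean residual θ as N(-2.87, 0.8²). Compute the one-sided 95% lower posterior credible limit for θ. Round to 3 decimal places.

-4.186

Need L with P(θ ≥ L) = 0.95: L = -2.87 − z_{0.05}·0.8.
z = 1.645; L = -2.87 − 1.645 × 0.8 = -4.186.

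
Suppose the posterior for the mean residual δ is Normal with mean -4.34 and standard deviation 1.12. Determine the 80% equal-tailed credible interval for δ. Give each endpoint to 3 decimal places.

The posterior is symmetric, so the 80% equal-tailed interval is δ = -4.34 ± z·1.12 with z = 1.282.
Half-width: 1.282 × 1.12 = 1.435.
-4.34 − 1.435 = -5.775; -4.34 + 1.435 = -2.905.

[-5.775, -2.905]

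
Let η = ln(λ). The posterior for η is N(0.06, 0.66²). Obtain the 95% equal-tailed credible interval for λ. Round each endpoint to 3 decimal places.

On the log scale the 95% interval is 0.06 ± 1.960 × 0.66 = [-1.2336, 1.3536].
Exponentiate: [e^-1.2336, e^1.3536] = [0.291, 3.871].

[0.291, 3.871]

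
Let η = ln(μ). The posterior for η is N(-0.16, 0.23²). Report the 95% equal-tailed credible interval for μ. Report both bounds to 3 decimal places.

[0.543, 1.337]

On the log scale the 95% interval is -0.16 ± 1.960 × 0.23 = [-0.6108, 0.2908].
Exponentiate: [e^-0.6108, e^0.2908] = [0.543, 1.337].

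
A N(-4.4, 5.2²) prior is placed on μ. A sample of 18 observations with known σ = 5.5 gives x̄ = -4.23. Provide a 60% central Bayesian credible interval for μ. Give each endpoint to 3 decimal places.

[-5.299, -3.181]

Posterior precision = 1/5.2² + 18/5.5² = 0.0370 + 0.5950 = 0.6320, so posterior SD = 1.2579.
Posterior mean = (-4.4/5.2² + 18·-4.23/5.5²) / 0.6320 = -4.2399.
Interval: -4.2399 ± 0.842 × 1.2579 → [-5.299, -3.181].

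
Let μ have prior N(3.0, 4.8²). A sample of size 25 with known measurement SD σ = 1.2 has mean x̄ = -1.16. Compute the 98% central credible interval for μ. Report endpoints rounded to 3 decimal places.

Posterior precision = 1/4.8² + 25/1.2² = 0.0434 + 17.3611 = 17.4045, so posterior SD = 0.2397.
Posterior mean = (3.0/4.8² + 25·-1.16/1.2²) / 17.4045 = -1.1496.
Interval: -1.1496 ± 2.326 × 0.2397 → [-1.707, -0.592].

[-1.707, -0.592]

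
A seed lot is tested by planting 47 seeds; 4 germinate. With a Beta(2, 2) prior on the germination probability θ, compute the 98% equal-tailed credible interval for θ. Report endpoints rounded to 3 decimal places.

[0.037, 0.242]

Posterior: Beta(2+4, 2+43) = Beta(6, 45).
Equal-tailed 98% interval: the 0.01 and 0.99 quantiles of Beta(6, 45).
Posterior mean ≈ 0.118, SD ≈ 0.045; a Normal approximation gives roughly [0.014, 0.222].
Exact: F⁻¹(0.01) = 0.037; F⁻¹(0.99) = 0.242.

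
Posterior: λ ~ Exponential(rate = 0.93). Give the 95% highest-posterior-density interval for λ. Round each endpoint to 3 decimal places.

The exponential density is strictly decreasing on [0, ∞), so the HPD interval is anchored at 0: [0, q] with P(λ ≤ q) = 0.95.
q = −ln(1 − 0.95) / 0.93 = 2.9957 / 0.93 = 3.221.

[0.000, 3.221]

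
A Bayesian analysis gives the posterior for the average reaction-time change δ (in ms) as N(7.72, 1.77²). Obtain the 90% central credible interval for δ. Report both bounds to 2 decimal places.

[4.81, 10.63]

The posterior is symmetric, so the 90% equal-tailed interval is δ = 7.72 ± z·1.77 with z = 1.645.
Half-width: 1.645 × 1.77 = 2.91.
7.72 − 2.91 = 4.81; 7.72 + 2.91 = 10.63.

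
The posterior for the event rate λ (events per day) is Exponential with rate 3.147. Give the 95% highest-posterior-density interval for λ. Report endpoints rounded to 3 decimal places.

The exponential density is strictly decreasing on [0, ∞), so the HPD interval is anchored at 0: [0, q] with P(λ ≤ q) = 0.95.
q = −ln(1 − 0.95) / 3.147 = 2.9957 / 3.147 = 0.952.

[0.000, 0.952]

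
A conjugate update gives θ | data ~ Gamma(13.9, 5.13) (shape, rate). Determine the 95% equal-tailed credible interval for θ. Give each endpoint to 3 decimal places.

Posterior: Gamma(shape 13.9, rate 5.13).
Equal-tailed 95% interval: Gamma(13.9, 5.13) quantiles at 0.025 and 0.975.
Posterior mean ≈ 2.710, SD ≈ 0.727; a Normal approximation gives roughly [1.285, 4.134].
Exact: lower = 1.478; upper = 4.309.

[1.478, 4.309]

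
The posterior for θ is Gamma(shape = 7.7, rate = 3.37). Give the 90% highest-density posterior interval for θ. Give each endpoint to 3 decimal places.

[0.967, 3.555]

The posterior is unimodal and skewed, so the HPD interval has equal density at both endpoints and is the shortest 90% interval.
Solving f(0.967) = f(3.555) with F(3.555) − F(0.967) = 0.90 gives [0.967, 3.555].
For comparison, the equal-tailed interval is [1.119, 3.786]; the HPD is narrower and shifted toward the mode.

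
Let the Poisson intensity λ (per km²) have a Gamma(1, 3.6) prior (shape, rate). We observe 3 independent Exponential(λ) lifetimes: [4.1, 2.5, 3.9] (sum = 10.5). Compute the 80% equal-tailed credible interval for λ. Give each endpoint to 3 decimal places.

[0.124, 0.474]

Posterior: Gamma(1+3, 3.6+10.5) = Gamma(4, 14.1) (shape, rate).
Equal-tailed 80% interval: Gamma(4, 14.1) quantiles at 0.1 and 0.9.
Posterior mean ≈ 0.284, SD ≈ 0.142; a Normal approximation gives roughly [0.102, 0.465].
Exact: lower = 0.124; upper = 0.474.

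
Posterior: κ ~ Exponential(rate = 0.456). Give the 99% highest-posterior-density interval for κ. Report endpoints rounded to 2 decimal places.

The exponential density is strictly decreasing on [0, ∞), so the HPD interval is anchored at 0: [0, q] with P(κ ≤ q) = 0.99.
q = −ln(1 − 0.99) / 0.456 = 4.6052 / 0.456 = 10.10.

[0.00, 10.10]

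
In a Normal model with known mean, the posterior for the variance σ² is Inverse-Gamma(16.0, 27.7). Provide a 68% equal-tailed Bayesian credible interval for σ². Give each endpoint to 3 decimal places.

[1.390, 2.297]

Inverse-Gamma(16.0, 27.7) quantiles: F⁻¹(0.16) and F⁻¹(0.84).
Equivalently, 1/σ² ~ Gamma(16.0, rate = 27.7); invert its 0.84 and 0.16 quantiles.
Posterior mean ≈ 1.847, SD ≈ 0.494; a Normal approximation gives roughly [1.356, 2.337].
Exact: lower = 1.390; upper = 2.297.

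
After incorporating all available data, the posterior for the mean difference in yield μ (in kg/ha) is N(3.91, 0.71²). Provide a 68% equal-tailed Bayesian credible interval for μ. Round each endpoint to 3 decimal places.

The posterior is symmetric, so the 68% equal-tailed interval is μ = 3.91 ± z·0.71 with z = 0.994.
Half-width: 0.994 × 0.71 = 0.706.
3.91 − 0.706 = 3.204; 3.91 + 0.706 = 4.616.

[3.204, 4.616]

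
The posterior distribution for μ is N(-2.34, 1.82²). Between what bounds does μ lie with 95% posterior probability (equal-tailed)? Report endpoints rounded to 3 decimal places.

[-5.907, 1.227]

The posterior is symmetric, so the 95% equal-tailed interval is μ = -2.34 ± z·1.82 with z = 1.960.
Half-width: 1.960 × 1.82 = 3.567.
-2.34 − 3.567 = -5.907; -2.34 + 3.567 = 1.227.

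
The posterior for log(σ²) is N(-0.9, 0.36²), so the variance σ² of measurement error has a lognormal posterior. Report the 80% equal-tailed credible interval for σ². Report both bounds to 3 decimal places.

[0.256, 0.645]

On the log scale the 80% interval is -0.9 ± 1.282 × 0.36 = [-1.3614, -0.4386].
Exponentiate: [e^-1.3614, e^-0.4386] = [0.256, 0.645].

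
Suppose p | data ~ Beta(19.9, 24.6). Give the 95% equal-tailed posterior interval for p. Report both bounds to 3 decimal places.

Posterior: Beta(19.9, 24.6).
Equal-tailed 95% interval: the 0.025 and 0.975 quantiles of Beta(19.9, 24.6).
Posterior mean ≈ 0.447, SD ≈ 0.074; a Normal approximation gives roughly [0.303, 0.592].
Exact: F⁻¹(0.025) = 0.306; F⁻¹(0.975) = 0.593.

[0.306, 0.593]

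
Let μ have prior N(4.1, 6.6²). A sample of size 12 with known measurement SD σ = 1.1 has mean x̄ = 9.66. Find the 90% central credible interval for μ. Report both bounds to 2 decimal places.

Posterior precision = 1/6.6² + 12/1.1² = 0.0230 + 9.9174 = 9.9403, so posterior SD = 0.3172.
Posterior mean = (4.1/6.6² + 12·9.66/1.1²) / 9.9403 = 9.6472.
Interval: 9.6472 ± 1.645 × 0.3172 → [9.13, 10.17].

[9.13, 10.17]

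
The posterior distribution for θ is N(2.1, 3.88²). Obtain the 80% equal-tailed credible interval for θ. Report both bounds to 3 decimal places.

[-2.872, 7.072]

The posterior is symmetric, so the 80% equal-tailed interval is θ = 2.1 ± z·3.88 with z = 1.282.
Half-width: 1.282 × 3.88 = 4.972.
2.1 − 4.972 = -2.872; 2.1 + 4.972 = 7.072.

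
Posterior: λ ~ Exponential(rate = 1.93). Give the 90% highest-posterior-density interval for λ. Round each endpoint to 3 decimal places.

The exponential density is strictly decreasing on [0, ∞), so the HPD interval is anchored at 0: [0, q] with P(λ ≤ q) = 0.90.
q = −ln(1 − 0.90) / 1.93 = 2.3026 / 1.93 = 1.193.

[0.000, 1.193]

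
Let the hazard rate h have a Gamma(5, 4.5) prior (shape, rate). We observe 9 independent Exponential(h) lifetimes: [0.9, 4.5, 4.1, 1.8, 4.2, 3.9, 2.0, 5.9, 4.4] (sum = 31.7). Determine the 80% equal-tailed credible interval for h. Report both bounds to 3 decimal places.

Posterior: Gamma(5+9, 4.5+31.7) = Gamma(14, 36.2) (shape, rate).
Equal-tailed 80% interval: Gamma(14, 36.2) quantiles at 0.1 and 0.9.
Posterior mean ≈ 0.387, SD ≈ 0.103; a Normal approximation gives roughly [0.254, 0.519].
Exact: lower = 0.262; upper = 0.524.

[0.262, 0.524]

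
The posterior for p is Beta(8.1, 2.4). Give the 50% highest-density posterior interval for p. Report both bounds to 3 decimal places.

[0.744, 0.906]

The posterior is unimodal and skewed, so the HPD interval has equal density at both endpoints and is the shortest 50% interval.
Solving f(0.744) = f(0.906) with F(0.906) − F(0.744) = 0.50 gives [0.744, 0.906].
For comparison, the equal-tailed interval is [0.695, 0.866]; the HPD is narrower and shifted toward the mode.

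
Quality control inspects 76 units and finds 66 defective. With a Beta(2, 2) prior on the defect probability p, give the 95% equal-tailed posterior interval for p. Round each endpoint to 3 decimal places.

[0.765, 0.919]

Posterior: Beta(2+66, 2+10) = Beta(68, 12).
Equal-tailed 95% interval: the 0.025 and 0.975 quantiles of Beta(68, 12).
Posterior mean ≈ 0.850, SD ≈ 0.040; a Normal approximation gives roughly [0.772, 0.928].
Exact: F⁻¹(0.025) = 0.765; F⁻¹(0.975) = 0.919.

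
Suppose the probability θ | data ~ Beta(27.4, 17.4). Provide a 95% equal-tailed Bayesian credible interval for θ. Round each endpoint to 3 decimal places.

[0.466, 0.747]

Posterior: Beta(27.4, 17.4).
Equal-tailed 95% interval: the 0.025 and 0.975 quantiles of Beta(27.4, 17.4).
Posterior mean ≈ 0.612, SD ≈ 0.072; a Normal approximation gives roughly [0.470, 0.753].
Exact: F⁻¹(0.025) = 0.466; F⁻¹(0.975) = 0.747.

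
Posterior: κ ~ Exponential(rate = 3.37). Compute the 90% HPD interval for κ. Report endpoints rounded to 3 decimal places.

[0.000, 0.683]

The exponential density is strictly decreasing on [0, ∞), so the HPD interval is anchored at 0: [0, q] with P(κ ≤ q) = 0.90.
q = −ln(1 − 0.90) / 3.37 = 2.3026 / 3.37 = 0.683.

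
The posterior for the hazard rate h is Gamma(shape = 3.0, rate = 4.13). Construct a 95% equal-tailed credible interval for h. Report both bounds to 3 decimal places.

Posterior: Gamma(shape 3.0, rate 4.13).
Equal-tailed 95% interval: Gamma(3.0, 4.13) quantiles at 0.025 and 0.975.
Posterior mean ≈ 0.726, SD ≈ 0.419; a Normal approximation gives roughly [-0.096, 1.548].
Exact: lower = 0.150; upper = 1.749.

[0.150, 1.749]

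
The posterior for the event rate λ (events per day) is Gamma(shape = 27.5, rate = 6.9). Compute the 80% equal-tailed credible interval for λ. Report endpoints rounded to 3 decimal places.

Posterior: Gamma(shape 27.5, rate 6.9).
Equal-tailed 80% interval: Gamma(27.5, 6.9) quantiles at 0.1 and 0.9.
Posterior mean ≈ 3.986, SD ≈ 0.760; a Normal approximation gives roughly [3.012, 4.959].
Exact: lower = 3.048; upper = 4.985.

[3.048, 4.985]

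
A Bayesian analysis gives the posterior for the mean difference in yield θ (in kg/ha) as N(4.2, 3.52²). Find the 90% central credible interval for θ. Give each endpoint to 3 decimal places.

The posterior is symmetric, so the 90% equal-tailed interval is θ = 4.2 ± z·3.52 with z = 1.645.
Half-width: 1.645 × 3.52 = 5.790.
4.2 − 5.790 = -1.590; 4.2 + 5.790 = 9.990.

[-1.590, 9.990]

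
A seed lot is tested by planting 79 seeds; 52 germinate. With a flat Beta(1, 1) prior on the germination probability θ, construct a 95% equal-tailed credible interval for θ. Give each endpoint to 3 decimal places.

Posterior: Beta(1+52, 1+27) = Beta(53, 28).
Equal-tailed 95% interval: the 0.025 and 0.975 quantiles of Beta(53, 28).
Posterior mean ≈ 0.654, SD ≈ 0.053; a Normal approximation gives roughly [0.551, 0.757].
Exact: F⁻¹(0.025) = 0.548; F⁻¹(0.975) = 0.753.

[0.548, 0.753]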